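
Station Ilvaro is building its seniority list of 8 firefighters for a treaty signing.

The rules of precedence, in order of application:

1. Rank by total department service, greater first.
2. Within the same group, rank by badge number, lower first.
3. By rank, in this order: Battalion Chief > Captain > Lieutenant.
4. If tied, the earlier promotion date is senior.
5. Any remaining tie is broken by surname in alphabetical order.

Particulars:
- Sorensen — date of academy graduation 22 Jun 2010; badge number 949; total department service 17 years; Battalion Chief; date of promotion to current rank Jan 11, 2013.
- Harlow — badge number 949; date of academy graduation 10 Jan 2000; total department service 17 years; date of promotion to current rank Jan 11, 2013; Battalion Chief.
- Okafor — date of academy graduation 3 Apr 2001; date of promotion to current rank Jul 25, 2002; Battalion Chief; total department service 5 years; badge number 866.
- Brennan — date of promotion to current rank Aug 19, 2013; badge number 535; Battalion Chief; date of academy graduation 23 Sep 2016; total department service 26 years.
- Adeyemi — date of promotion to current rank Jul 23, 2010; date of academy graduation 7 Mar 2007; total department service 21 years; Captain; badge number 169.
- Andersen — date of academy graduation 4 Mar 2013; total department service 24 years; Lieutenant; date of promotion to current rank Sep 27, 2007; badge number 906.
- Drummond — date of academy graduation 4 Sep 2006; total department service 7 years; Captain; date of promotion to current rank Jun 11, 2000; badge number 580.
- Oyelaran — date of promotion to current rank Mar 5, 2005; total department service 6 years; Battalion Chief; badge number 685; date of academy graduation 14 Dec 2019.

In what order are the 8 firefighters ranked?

By total department service (higher first): Brennan (26 years); then Andersen (24 years); then Adeyemi (21 years); then Harlow and Sorensen (both 17 years); then Drummond (7 years); then Oyelaran (6 years); then Okafor (5 years).
Harlow and Sorensen both have badge number 949, so the next rule applies.
Harlow and Sorensen are each Battalion Chief, so the next rule applies.
Harlow and Sorensen both have date of promotion to current rank Jan 11, 2013, so the next rule applies.
Among Harlow and Sorensen, alphabetically by surname: Harlow before Sorensen.
Full order: Brennan, Andersen, Adeyemi, Harlow, Sorensen, Drummond, Oyelaran, Okafor.

Brennan, Andersen, Adeyemi, Harlow, Sorensen, Drummond, Oyelaran, Okafor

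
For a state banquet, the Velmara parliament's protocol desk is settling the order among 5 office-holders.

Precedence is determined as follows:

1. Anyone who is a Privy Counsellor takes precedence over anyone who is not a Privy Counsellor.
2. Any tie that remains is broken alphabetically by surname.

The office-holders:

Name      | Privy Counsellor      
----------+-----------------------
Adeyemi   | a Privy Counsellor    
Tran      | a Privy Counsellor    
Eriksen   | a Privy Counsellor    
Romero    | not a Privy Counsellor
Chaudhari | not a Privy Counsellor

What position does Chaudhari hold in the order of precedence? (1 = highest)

By the first rule: Adeyemi, Eriksen and Tran (each a Privy Counsellor); then Chaudhari and Romero (both not a Privy Counsellor).
Among Adeyemi, Eriksen and Tran, alphabetically by surname: Adeyemi before Eriksen before Tran.
Among Chaudhari and Romero, alphabetically by surname: Chaudhari before Romero.
Order: Adeyemi, Eriksen, Tran, Chaudhari, Romero. So position 4.

4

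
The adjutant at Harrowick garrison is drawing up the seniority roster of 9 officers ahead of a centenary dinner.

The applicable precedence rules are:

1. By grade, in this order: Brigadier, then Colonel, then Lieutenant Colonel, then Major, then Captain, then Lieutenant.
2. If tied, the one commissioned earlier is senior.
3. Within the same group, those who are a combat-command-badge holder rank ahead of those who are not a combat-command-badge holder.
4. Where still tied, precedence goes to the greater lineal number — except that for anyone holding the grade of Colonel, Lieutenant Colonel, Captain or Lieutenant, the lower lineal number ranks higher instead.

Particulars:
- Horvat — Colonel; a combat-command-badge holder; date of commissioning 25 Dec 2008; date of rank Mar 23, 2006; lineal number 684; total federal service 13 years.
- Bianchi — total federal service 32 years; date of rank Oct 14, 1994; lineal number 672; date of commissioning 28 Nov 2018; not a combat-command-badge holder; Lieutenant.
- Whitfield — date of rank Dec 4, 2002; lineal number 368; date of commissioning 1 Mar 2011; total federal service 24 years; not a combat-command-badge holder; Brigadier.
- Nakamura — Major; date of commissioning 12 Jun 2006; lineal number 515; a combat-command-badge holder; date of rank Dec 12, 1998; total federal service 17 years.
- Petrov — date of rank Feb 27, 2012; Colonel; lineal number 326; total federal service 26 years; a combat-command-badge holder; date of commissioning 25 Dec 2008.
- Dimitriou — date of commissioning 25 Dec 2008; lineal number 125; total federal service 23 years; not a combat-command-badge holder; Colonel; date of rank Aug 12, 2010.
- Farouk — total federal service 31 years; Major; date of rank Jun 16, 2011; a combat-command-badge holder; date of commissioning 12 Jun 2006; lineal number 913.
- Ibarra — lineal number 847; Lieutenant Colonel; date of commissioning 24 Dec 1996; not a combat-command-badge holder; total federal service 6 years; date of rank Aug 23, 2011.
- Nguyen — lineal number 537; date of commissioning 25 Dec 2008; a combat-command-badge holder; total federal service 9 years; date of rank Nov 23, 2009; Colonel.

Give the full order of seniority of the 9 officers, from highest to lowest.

By grade: Whitfield (Brigadier); then Petrov, Nguyen, Horvat and Dimitriou (Colonel); then Ibarra (Lieutenant Colonel); then Farouk and Nakamura (Major); then Bianchi (Lieutenant).
Petrov, Nguyen, Horvat and Dimitriou all have date of commissioning 25 Dec 2008, so the next rule applies.
Among Petrov, Nguyen, Horvat and Dimitriou, a combat-command-badge holder before not a combat-command-badge holder: Petrov, Nguyen and Horvat (a combat-command-badge holder) before Dimitriou (not a combat-command-badge holder).
Among Petrov, Nguyen and Horvat, by lineal number (lower first) (reversed rule for this group): Petrov (326) before Nguyen (537) before Horvat (684).
Farouk and Nakamura both have date of commissioning 12 Jun 2006, so the next rule applies.
Farouk and Nakamura are each a combat-command-badge holder, so the next rule applies.
Among Farouk and Nakamura, by lineal number (higher first): Farouk (913) before Nakamura (515).
Full order: Whitfield, Petrov, Nguyen, Horvat, Dimitriou, Ibarra, Farouk, Nakamura, Bianchi.

Whitfield, Petrov, Nguyen, Horvat, Dimitriou, Ibarra, Farouk, Nakamura, Bianchi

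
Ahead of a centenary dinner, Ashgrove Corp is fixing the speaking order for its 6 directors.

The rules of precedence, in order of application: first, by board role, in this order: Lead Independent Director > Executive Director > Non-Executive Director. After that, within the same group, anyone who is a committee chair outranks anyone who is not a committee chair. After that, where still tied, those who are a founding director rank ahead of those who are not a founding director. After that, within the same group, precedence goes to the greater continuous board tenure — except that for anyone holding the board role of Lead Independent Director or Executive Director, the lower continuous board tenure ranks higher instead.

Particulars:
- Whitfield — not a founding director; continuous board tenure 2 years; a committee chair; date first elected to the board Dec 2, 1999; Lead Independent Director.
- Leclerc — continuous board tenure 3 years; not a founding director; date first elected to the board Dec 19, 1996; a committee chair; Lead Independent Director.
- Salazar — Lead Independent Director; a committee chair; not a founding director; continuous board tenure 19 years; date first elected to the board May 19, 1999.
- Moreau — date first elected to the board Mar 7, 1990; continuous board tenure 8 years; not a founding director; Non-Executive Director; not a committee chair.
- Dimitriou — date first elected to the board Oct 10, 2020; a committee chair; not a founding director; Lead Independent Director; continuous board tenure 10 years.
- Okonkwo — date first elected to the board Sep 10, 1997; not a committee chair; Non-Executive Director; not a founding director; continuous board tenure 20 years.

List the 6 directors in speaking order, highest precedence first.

By board role: Whitfield, Leclerc, Dimitriou and Salazar (Lead Independent Director); then Okonkwo and Moreau (Non-Executive Director).
Whitfield, Leclerc, Dimitriou and Salazar are each a committee chair, so the next rule applies.
Whitfield, Leclerc, Dimitriou and Salazar are each not a founding director, so the next rule applies.
Among Whitfield, Leclerc, Dimitriou and Salazar, by continuous board tenure (lower first) (reversed rule for this group): Whitfield (2 years) before Leclerc (3 years) before Dimitriou (10 years) before Salazar (19 years).
Okonkwo and Moreau are each not a committee chair, so the next rule applies.
Okonkwo and Moreau are each not a founding director, so the next rule applies.
Among Okonkwo and Moreau, by continuous board tenure (higher first): Okonkwo (20 years) before Moreau (8 years).
Full order: Whitfield, Leclerc, Dimitriou, Salazar, Okonkwo, Moreau.

Whitfield, Leclerc, Dimitriou, Salazar, Okonkwo, Moreau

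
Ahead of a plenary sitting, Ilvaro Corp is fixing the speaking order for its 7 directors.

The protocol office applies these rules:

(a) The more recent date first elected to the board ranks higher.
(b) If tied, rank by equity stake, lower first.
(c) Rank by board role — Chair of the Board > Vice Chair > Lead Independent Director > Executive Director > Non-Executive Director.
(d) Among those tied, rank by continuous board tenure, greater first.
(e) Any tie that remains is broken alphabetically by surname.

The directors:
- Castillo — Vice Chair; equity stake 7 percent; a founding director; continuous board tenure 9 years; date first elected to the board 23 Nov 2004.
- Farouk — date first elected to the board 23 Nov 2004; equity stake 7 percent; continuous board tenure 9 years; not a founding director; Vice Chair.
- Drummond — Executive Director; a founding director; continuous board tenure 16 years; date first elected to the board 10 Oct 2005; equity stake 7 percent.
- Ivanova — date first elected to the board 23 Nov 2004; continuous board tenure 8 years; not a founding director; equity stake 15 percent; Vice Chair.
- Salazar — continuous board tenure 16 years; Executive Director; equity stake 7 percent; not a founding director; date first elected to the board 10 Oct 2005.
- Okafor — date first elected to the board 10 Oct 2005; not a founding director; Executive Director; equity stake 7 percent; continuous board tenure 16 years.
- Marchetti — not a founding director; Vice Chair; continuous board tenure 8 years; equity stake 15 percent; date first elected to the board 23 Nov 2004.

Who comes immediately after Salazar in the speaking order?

Castillo

By date first elected to the board (later first): Drummond, Okafor and Salazar (each 10 Oct 2005); then Castillo, Farouk, Ivanova and Marchetti (each 23 Nov 2004).
Drummond, Okafor and Salazar all have equity stake 7 percent, so the next rule applies.
Drummond, Okafor and Salazar are each Executive Director, so the next rule applies.
Drummond, Okafor and Salazar all have continuous board tenure 16 years, so the next rule applies.
Among Drummond, Okafor and Salazar, alphabetically by surname: Drummond before Okafor before Salazar.
Among Castillo, Farouk, Ivanova and Marchetti, by equity stake (lower first): Castillo and Farouk (7 percent) before Ivanova and Marchetti (15 percent).
Castillo and Farouk are each Vice Chair, so the next rule applies.
Castillo and Farouk both have continuous board tenure 9 years, so the next rule applies.
Among Castillo and Farouk, alphabetically by surname: Castillo before Farouk.
Ivanova and Marchetti are each Vice Chair, so the next rule applies.
Ivanova and Marchetti both have continuous board tenure 8 years, so the next rule applies.
Among Ivanova and Marchetti, alphabetically by surname: Ivanova before Marchetti.
Order: Drummond, Okafor, Salazar, Castillo, Farouk, Ivanova, Marchetti.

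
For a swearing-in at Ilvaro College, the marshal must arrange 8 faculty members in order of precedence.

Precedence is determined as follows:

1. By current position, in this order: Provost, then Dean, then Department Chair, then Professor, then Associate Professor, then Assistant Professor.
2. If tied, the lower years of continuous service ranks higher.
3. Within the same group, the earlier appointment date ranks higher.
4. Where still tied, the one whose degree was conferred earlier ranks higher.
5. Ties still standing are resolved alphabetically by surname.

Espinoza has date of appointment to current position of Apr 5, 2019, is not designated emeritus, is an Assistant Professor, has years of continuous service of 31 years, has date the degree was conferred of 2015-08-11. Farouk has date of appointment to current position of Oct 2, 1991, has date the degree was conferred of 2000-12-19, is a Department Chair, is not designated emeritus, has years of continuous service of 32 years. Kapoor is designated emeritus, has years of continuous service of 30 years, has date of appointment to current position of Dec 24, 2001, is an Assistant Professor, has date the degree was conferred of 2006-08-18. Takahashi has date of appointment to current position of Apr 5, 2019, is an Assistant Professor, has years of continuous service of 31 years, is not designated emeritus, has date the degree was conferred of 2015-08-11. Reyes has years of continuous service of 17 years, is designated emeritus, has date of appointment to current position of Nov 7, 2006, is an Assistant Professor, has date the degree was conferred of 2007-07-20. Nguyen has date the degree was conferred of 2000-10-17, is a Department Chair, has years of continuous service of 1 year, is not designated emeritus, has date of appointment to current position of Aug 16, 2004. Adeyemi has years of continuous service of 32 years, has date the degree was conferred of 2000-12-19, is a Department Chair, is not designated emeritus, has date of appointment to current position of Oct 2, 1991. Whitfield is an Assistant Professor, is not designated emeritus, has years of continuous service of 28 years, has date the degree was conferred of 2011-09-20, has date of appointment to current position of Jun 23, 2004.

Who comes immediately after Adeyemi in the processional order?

By current position: Nguyen, Adeyemi and Farouk (Department Chair); then Reyes, Whitfield, Kapoor, Espinoza and Takahashi (Assistant Professor).
Among Nguyen, Adeyemi and Farouk, by years of continuous service (lower first): Nguyen (1 year) before Adeyemi and Farouk (32 years).
Adeyemi and Farouk both have date of appointment to current position Oct 2, 1991, so the next rule applies.
Adeyemi and Farouk both have date the degree was conferred 2000-12-19, so the next rule applies.
Among Adeyemi and Farouk, alphabetically by surname: Adeyemi before Farouk.
Among Reyes, Whitfield, Kapoor, Espinoza and Takahashi, by years of continuous service (lower first): Reyes (17 years) before Whitfield (28 years) before Kapoor (30 years) before Espinoza and Takahashi (31 years).
Espinoza and Takahashi both have date of appointment to current position Apr 5, 2019, so the next rule applies.
Espinoza and Takahashi both have date the degree was conferred 2015-08-11, so the next rule applies.
Among Espinoza and Takahashi, alphabetically by surname: Espinoza before Takahashi.
Order: Nguyen, Adeyemi, Farouk, Reyes, Whitfield, Kapoor, Espinoza, Takahashi.

Farouk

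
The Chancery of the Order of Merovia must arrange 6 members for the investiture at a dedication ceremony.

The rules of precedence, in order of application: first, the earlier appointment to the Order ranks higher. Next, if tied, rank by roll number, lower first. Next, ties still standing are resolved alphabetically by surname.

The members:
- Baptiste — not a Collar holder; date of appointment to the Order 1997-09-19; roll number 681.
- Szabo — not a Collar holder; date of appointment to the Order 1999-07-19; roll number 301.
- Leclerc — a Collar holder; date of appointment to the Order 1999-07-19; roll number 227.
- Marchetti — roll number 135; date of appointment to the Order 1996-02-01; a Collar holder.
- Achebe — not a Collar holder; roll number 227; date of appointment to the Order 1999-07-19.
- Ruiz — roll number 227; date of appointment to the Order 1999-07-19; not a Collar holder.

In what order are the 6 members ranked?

By date of appointment to the Order (earlier first): Marchetti (1996-02-01); then Baptiste (1997-09-19); then Achebe, Leclerc, Ruiz and Szabo (each 1999-07-19).
Among Achebe, Leclerc, Ruiz and Szabo, by roll number (lower first): Achebe, Leclerc and Ruiz (227) before Szabo (301).
Among Achebe, Leclerc and Ruiz, alphabetically by surname: Achebe before Leclerc before Ruiz.
Full order: Marchetti, Baptiste, Achebe, Leclerc, Ruiz, Szabo.

Marchetti, Baptiste, Achebe, Leclerc, Ruiz, Szabo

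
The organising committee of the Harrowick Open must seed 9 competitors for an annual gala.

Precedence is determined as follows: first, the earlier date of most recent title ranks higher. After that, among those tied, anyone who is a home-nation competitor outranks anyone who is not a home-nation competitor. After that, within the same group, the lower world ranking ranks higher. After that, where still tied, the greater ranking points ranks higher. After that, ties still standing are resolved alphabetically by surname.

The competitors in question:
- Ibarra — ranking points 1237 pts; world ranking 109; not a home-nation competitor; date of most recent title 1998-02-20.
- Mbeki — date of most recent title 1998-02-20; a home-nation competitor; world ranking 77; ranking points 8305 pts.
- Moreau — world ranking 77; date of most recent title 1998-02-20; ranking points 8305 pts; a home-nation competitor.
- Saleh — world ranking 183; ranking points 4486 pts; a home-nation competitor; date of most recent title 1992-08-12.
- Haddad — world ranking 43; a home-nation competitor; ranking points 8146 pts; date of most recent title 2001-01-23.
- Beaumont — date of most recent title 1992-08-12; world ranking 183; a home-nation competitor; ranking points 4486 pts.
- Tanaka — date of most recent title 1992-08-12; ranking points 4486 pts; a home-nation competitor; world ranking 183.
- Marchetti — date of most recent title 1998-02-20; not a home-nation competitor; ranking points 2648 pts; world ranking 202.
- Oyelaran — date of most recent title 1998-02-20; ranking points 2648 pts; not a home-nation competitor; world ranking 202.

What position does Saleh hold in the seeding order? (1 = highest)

By date of most recent title (earlier first): Beaumont, Saleh and Tanaka (each 1992-08-12); then Mbeki, Moreau, Ibarra, Marchetti and Oyelaran (each 1998-02-20); then Haddad (2001-01-23).
Beaumont, Saleh and Tanaka are each a home-nation competitor, so the next rule applies.
Beaumont, Saleh and Tanaka all have world ranking 183, so the next rule applies.
Beaumont, Saleh and Tanaka all have ranking points 4486 pts, so the next rule applies.
Among Beaumont, Saleh and Tanaka, alphabetically by surname: Beaumont before Saleh before Tanaka.
Among Mbeki, Moreau, Ibarra, Marchetti and Oyelaran, a home-nation competitor before not a home-nation competitor: Mbeki and Moreau (a home-nation competitor) before Ibarra, Marchetti and Oyelaran (not a home-nation competitor).
Mbeki and Moreau both have world ranking 77, so the next rule applies.
Mbeki and Moreau both have ranking points 8305 pts, so the next rule applies.
Among Mbeki and Moreau, alphabetically by surname: Mbeki before Moreau.
Among Ibarra, Marchetti and Oyelaran, by world ranking (lower first): Ibarra (109) before Marchetti and Oyelaran (202).
Marchetti and Oyelaran both have ranking points 2648 pts, so the next rule applies.
Among Marchetti and Oyelaran, alphabetically by surname: Marchetti before Oyelaran.
Order: Beaumont, Saleh, Tanaka, Mbeki, Moreau, Ibarra, Marchetti, Oyelaran, Haddad. So position 2.

2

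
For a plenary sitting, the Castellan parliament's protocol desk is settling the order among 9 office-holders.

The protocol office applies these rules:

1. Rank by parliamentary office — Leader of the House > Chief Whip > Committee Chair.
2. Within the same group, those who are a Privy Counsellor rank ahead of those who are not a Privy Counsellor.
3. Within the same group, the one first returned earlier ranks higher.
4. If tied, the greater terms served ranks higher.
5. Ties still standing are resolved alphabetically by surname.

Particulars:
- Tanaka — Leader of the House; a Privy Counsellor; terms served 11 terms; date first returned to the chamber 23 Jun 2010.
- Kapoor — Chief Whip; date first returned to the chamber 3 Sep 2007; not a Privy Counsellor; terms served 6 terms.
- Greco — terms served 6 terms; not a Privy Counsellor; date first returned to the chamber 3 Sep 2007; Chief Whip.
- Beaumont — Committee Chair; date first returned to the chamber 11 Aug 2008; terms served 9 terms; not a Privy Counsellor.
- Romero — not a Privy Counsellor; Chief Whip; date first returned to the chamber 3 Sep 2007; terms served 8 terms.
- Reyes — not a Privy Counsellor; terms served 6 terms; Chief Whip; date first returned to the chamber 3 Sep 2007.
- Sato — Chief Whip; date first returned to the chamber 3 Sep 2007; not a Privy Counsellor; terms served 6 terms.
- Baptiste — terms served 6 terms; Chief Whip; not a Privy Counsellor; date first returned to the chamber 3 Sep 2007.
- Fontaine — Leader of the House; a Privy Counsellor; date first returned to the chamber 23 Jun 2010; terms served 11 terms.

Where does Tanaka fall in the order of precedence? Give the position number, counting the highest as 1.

By parliamentary office: Fontaine and Tanaka (Leader of the House); then Romero, Baptiste, Greco, Kapoor, Reyes and Sato (Chief Whip); then Beaumont (Committee Chair).
Fontaine and Tanaka are each a Privy Counsellor, so the next rule applies.
Fontaine and Tanaka both have date first returned to the chamber 23 Jun 2010, so the next rule applies.
Fontaine and Tanaka both have terms served 11 terms, so the next rule applies.
Among Fontaine and Tanaka, alphabetically by surname: Fontaine before Tanaka.
Romero, Baptiste, Greco, Kapoor, Reyes and Sato are each not a Privy Counsellor, so the next rule applies.
Romero, Baptiste, Greco, Kapoor, Reyes and Sato all have date first returned to the chamber 3 Sep 2007, so the next rule applies.
Among Romero, Baptiste, Greco, Kapoor, Reyes and Sato, by terms served (higher first): Romero (8 terms) before Baptiste, Greco, Kapoor, Reyes and Sato (6 terms).
Among Baptiste, Greco, Kapoor, Reyes and Sato, alphabetically by surname: Baptiste before Greco before Kapoor before Reyes before Sato.
Order: Fontaine, Tanaka, Romero, Baptiste, Greco, Kapoor, Reyes, Sato, Beaumont. So position 2.

2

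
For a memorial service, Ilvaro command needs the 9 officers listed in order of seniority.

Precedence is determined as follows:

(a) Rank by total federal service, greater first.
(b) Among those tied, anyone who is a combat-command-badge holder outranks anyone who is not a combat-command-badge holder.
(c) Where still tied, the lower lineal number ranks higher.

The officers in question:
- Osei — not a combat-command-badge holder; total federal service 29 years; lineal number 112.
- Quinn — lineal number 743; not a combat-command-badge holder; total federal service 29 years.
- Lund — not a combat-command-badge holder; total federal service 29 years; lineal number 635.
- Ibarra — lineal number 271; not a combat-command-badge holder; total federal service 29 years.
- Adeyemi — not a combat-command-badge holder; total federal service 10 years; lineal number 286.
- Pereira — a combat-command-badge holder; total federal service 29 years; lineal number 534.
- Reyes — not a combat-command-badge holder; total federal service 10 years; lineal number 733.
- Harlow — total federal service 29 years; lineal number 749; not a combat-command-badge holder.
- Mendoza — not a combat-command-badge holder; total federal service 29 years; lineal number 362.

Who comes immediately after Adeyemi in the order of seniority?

Reyes

By total federal service (higher first): Pereira, Osei, Ibarra, Mendoza, Lund, Quinn and Harlow (each 29 years); then Adeyemi and Reyes (both 10 years).
Among Pereira, Osei, Ibarra, Mendoza, Lund, Quinn and Harlow, a combat-command-badge holder before not a combat-command-badge holder: Pereira (a combat-command-badge holder) before Osei, Ibarra, Mendoza, Lund, Quinn and Harlow (not a combat-command-badge holder).
Among Osei, Ibarra, Mendoza, Lund, Quinn and Harlow, by lineal number (lower first): Osei (112) before Ibarra (271) before Mendoza (362) before Lund (635) before Quinn (743) before Harlow (749).
Adeyemi and Reyes are each not a combat-command-badge holder, so the next rule applies.
Among Adeyemi and Reyes, by lineal number (lower first): Adeyemi (286) before Reyes (733).
Order: Pereira, Osei, Ibarra, Mendoza, Lund, Quinn, Harlow, Adeyemi, Reyes.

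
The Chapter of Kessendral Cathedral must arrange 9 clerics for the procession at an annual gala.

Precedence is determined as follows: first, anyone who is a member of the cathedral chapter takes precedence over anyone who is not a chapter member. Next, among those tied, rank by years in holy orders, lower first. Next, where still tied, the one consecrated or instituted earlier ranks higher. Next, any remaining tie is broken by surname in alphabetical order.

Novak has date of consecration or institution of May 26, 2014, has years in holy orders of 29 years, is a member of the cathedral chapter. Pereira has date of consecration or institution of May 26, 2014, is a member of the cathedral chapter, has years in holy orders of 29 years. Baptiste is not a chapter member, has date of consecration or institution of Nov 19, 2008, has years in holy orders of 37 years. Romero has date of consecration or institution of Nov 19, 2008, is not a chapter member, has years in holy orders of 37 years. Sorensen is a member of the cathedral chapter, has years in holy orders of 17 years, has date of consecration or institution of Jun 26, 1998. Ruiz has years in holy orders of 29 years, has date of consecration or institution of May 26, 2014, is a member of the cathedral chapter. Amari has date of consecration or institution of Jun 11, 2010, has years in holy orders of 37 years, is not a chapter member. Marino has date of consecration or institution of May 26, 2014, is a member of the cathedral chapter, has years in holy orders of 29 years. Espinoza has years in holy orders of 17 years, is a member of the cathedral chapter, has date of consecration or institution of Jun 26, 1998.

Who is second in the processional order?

Sorensen

By the first rule: Espinoza, Sorensen, Marino, Novak, Pereira and Ruiz (each a member of the cathedral chapter); then Baptiste, Romero and Amari (each not a chapter member).
Among Espinoza, Sorensen, Marino, Novak, Pereira and Ruiz, by years in holy orders (lower first): Espinoza and Sorensen (17 years) before Marino, Novak, Pereira and Ruiz (29 years).
Espinoza and Sorensen both have date of consecration or institution Jun 26, 1998, so the next rule applies.
Among Espinoza and Sorensen, alphabetically by surname: Espinoza before Sorensen.
Marino, Novak, Pereira and Ruiz all have date of consecration or institution May 26, 2014, so the next rule applies.
Among Marino, Novak, Pereira and Ruiz, alphabetically by surname: Marino before Novak before Pereira before Ruiz.
Baptiste, Romero and Amari all have years in holy orders 37 years, so the next rule applies.
Among Baptiste, Romero and Amari, by date of consecration or institution (earlier first): Baptiste and Romero (Nov 19, 2008) before Amari (Jun 11, 2010).
Among Baptiste and Romero, alphabetically by surname: Baptiste before Romero.
Order: Espinoza, Sorensen, Marino, Novak, Pereira, Ruiz, Baptiste, Romero, Amari.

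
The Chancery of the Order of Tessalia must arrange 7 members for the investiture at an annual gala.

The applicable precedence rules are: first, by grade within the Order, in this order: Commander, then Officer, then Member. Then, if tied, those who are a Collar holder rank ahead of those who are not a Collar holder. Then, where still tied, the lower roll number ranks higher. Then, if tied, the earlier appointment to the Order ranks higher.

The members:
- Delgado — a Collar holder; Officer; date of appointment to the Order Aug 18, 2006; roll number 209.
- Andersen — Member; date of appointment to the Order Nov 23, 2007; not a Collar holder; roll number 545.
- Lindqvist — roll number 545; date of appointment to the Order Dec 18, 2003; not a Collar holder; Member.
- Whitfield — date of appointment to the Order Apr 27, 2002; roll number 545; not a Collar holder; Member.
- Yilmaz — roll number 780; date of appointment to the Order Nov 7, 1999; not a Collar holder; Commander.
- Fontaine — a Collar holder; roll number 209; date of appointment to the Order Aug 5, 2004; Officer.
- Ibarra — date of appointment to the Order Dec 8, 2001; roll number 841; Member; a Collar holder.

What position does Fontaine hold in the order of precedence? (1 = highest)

2

By grade within the Order: Yilmaz (Commander); then Fontaine and Delgado (Officer); then Ibarra, Whitfield, Lindqvist and Andersen (Member).
Fontaine and Delgado are each a Collar holder, so the next rule applies.
Fontaine and Delgado both have roll number 209, so the next rule applies.
Among Fontaine and Delgado, by date of appointment to the Order (earlier first): Fontaine (Aug 5, 2004) before Delgado (Aug 18, 2006).
Among Ibarra, Whitfield, Lindqvist and Andersen, a Collar holder before not a Collar holder: Ibarra (a Collar holder) before Whitfield, Lindqvist and Andersen (not a Collar holder).
Whitfield, Lindqvist and Andersen all have roll number 545, so the next rule applies.
Among Whitfield, Lindqvist and Andersen, by date of appointment to the Order (earlier first): Whitfield (Apr 27, 2002) before Lindqvist (Dec 18, 2003) before Andersen (Nov 23, 2007).
Order: Yilmaz, Fontaine, Delgado, Ibarra, Whitfield, Lindqvist, Andersen. So position 2.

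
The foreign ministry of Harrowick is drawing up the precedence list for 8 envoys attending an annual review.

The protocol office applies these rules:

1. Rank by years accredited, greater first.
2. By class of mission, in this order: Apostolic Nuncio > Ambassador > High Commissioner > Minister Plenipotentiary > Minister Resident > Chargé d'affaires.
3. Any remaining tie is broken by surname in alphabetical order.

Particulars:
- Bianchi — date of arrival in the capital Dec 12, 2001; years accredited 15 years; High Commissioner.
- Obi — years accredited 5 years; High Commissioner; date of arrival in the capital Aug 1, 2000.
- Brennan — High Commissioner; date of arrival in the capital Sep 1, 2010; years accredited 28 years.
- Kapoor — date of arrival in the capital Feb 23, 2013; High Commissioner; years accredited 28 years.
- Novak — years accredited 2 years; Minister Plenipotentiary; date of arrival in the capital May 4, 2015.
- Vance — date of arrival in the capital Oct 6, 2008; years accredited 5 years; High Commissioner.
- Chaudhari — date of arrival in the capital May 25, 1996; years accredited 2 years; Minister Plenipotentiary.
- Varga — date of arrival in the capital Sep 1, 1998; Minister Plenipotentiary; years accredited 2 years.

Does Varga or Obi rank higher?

By years accredited (higher first): Brennan and Kapoor (both 28 years); then Bianchi (15 years); then Obi and Vance (both 5 years); then Chaudhari, Novak and Varga (each 2 years).
Brennan and Kapoor are each High Commissioner, so the next rule applies.
Among Brennan and Kapoor, alphabetically by surname: Brennan before Kapoor.
Obi and Vance are each High Commissioner, so the next rule applies.
Among Obi and Vance, alphabetically by surname: Obi before Vance.
Chaudhari, Novak and Varga are each Minister Plenipotentiary, so the next rule applies.
Among Chaudhari, Novak and Varga, alphabetically by surname: Chaudhari before Novak before Varga.
So Obi takes precedence.

Obi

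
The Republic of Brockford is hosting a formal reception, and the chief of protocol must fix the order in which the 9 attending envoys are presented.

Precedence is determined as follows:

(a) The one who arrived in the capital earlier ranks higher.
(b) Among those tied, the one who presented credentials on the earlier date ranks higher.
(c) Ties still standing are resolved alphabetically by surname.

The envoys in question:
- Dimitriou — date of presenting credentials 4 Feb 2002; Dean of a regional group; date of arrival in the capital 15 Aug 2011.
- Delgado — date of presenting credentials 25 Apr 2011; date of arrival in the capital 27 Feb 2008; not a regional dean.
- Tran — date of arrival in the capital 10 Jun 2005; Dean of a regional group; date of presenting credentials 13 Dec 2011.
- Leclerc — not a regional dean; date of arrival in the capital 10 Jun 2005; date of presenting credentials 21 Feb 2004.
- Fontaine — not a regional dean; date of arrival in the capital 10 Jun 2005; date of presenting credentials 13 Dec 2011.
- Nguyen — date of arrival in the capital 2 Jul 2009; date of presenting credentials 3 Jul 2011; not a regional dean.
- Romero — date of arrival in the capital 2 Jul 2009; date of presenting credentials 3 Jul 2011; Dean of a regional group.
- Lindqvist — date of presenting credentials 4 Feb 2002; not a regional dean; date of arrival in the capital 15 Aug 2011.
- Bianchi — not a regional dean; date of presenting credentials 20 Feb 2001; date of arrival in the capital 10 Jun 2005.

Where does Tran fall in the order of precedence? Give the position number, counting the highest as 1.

4

By date of arrival in the capital (earlier first): Bianchi, Leclerc, Fontaine and Tran (each 10 Jun 2005); then Delgado (27 Feb 2008); then Nguyen and Romero (both 2 Jul 2009); then Dimitriou and Lindqvist (both 15 Aug 2011).
Among Bianchi, Leclerc, Fontaine and Tran, by date of presenting credentials (earlier first): Bianchi (20 Feb 2001) before Leclerc (21 Feb 2004) before Fontaine and Tran (13 Dec 2011).
Among Fontaine and Tran, alphabetically by surname: Fontaine before Tran.
Nguyen and Romero both have date of presenting credentials 3 Jul 2011, so the next rule applies.
Among Nguyen and Romero, alphabetically by surname: Nguyen before Romero.
Dimitriou and Lindqvist both have date of presenting credentials 4 Feb 2002, so the next rule applies.
Among Dimitriou and Lindqvist, alphabetically by surname: Dimitriou before Lindqvist.
Order: Bianchi, Leclerc, Fontaine, Tran, Delgado, Nguyen, Romero, Dimitriou, Lindqvist. So position 4.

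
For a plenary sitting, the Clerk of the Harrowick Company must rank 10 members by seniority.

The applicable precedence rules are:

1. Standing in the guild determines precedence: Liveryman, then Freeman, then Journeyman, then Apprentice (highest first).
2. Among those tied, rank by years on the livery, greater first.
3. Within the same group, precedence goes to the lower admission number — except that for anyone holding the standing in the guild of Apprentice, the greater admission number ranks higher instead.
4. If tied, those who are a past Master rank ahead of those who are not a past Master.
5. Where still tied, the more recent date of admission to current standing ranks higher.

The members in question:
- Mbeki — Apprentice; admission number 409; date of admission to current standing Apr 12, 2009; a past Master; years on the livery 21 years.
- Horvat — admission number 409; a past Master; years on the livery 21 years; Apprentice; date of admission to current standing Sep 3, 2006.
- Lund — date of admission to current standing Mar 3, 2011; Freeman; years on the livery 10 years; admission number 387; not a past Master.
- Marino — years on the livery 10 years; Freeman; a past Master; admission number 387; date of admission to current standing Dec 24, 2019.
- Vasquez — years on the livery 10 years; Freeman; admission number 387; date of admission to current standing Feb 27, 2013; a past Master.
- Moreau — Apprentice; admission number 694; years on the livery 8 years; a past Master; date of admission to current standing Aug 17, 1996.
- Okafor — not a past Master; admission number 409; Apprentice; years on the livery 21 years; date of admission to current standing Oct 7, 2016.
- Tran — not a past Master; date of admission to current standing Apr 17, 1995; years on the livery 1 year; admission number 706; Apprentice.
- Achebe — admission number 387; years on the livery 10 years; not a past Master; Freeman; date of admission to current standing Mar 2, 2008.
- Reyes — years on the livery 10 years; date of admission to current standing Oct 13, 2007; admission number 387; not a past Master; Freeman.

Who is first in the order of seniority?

Marino

By standing in the guild: Marino, Vasquez, Lund, Achebe and Reyes (Freeman); then Mbeki, Horvat, Okafor, Moreau and Tran (Apprentice).
Marino, Vasquez, Lund, Achebe and Reyes all have years on the livery 10 years, so the next rule applies.
Marino, Vasquez, Lund, Achebe and Reyes all have admission number 387, so the next rule applies.
Among Marino, Vasquez, Lund, Achebe and Reyes, a past Master before not a past Master: Marino and Vasquez (a past Master) before Lund, Achebe and Reyes (not a past Master).
Among Marino and Vasquez, by date of admission to current standing (later first): Marino (Dec 24, 2019) before Vasquez (Feb 27, 2013).
Among Lund, Achebe and Reyes, by date of admission to current standing (later first): Lund (Mar 3, 2011) before Achebe (Mar 2, 2008) before Reyes (Oct 13, 2007).
Among Mbeki, Horvat, Okafor, Moreau and Tran, by years on the livery (higher first): Mbeki, Horvat and Okafor (21 years) before Moreau (8 years) before Tran (1 year).
Mbeki, Horvat and Okafor all have admission number 409, so the next rule applies.
Among Mbeki, Horvat and Okafor, a past Master before not a past Master: Mbeki and Horvat (a past Master) before Okafor (not a past Master).
Among Mbeki and Horvat, by date of admission to current standing (later first): Mbeki (Apr 12, 2009) before Horvat (Sep 3, 2006).
Order: Marino, Vasquez, Lund, Achebe, Reyes, Mbeki, Horvat, Okafor, Moreau, Tran.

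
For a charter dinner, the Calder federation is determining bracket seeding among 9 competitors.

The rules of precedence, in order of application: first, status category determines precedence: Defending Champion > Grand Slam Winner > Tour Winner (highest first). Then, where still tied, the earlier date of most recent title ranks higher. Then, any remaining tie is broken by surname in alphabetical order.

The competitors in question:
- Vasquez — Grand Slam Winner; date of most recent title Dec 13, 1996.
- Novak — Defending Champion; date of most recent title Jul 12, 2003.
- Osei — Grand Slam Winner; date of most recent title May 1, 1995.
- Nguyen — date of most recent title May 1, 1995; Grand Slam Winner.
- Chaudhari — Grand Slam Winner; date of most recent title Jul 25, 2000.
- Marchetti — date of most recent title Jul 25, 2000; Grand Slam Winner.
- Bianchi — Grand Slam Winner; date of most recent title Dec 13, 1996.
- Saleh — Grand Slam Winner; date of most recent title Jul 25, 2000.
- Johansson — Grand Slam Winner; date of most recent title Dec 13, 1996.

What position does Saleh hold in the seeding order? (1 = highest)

9

By status category: Novak (Defending Champion); then Nguyen, Osei, Bianchi, Johansson, Vasquez, Chaudhari, Marchetti and Saleh (Grand Slam Winner).
Among Nguyen, Osei, Bianchi, Johansson, Vasquez, Chaudhari, Marchetti and Saleh, by date of most recent title (earlier first): Nguyen and Osei (May 1, 1995) before Bianchi, Johansson and Vasquez (Dec 13, 1996) before Chaudhari, Marchetti and Saleh (Jul 25, 2000).
Among Nguyen and Osei, alphabetically by surname: Nguyen before Osei.
Among Bianchi, Johansson and Vasquez, alphabetically by surname: Bianchi before Johansson before Vasquez.
Among Chaudhari, Marchetti and Saleh, alphabetically by surname: Chaudhari before Marchetti before Saleh.
Order: Novak, Nguyen, Osei, Bianchi, Johansson, Vasquez, Chaudhari, Marchetti, Saleh. So position 9.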